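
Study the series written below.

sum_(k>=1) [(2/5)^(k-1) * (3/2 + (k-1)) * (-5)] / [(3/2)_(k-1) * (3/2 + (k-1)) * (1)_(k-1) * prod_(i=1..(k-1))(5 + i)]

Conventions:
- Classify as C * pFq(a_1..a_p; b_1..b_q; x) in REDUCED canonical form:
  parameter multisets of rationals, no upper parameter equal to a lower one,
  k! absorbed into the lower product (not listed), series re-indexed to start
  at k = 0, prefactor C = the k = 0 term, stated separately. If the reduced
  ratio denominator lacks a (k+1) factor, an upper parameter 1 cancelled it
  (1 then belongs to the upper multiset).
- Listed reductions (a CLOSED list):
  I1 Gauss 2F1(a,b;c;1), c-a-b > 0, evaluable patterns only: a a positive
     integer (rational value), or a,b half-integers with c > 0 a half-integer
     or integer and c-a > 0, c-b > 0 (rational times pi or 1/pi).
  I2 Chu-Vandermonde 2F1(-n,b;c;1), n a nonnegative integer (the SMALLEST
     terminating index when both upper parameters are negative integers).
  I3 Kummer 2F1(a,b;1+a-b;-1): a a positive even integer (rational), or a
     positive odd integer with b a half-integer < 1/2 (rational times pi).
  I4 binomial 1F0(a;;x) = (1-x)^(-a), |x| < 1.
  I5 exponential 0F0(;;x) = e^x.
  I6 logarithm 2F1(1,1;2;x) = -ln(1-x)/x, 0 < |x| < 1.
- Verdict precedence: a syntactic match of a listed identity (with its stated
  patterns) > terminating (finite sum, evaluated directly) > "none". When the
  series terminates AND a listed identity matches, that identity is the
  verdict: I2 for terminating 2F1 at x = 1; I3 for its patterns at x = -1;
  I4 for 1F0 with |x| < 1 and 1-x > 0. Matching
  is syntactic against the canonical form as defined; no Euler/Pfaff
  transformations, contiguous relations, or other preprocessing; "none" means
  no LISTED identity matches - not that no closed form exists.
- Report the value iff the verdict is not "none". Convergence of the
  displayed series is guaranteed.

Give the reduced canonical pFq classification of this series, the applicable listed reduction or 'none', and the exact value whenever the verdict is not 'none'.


Reduced: x = 2/5, 0F2, upper = {-}, lower = {3/2, 6}, C = -5. Verdict: no listed reduction: x = 2/5 and upper {-} fail every I1-I6 pattern.

Structural cue: x = (2/5) and k + 3/2 divides numerator and denominator alike; prefactor -5 after cancelling.
Step ratio: r(k) = (2/5) * 1 / [(k+3/2) (k+6) (k+1)] ; factor over Q: parameters, x = (2/5), and C = -5.


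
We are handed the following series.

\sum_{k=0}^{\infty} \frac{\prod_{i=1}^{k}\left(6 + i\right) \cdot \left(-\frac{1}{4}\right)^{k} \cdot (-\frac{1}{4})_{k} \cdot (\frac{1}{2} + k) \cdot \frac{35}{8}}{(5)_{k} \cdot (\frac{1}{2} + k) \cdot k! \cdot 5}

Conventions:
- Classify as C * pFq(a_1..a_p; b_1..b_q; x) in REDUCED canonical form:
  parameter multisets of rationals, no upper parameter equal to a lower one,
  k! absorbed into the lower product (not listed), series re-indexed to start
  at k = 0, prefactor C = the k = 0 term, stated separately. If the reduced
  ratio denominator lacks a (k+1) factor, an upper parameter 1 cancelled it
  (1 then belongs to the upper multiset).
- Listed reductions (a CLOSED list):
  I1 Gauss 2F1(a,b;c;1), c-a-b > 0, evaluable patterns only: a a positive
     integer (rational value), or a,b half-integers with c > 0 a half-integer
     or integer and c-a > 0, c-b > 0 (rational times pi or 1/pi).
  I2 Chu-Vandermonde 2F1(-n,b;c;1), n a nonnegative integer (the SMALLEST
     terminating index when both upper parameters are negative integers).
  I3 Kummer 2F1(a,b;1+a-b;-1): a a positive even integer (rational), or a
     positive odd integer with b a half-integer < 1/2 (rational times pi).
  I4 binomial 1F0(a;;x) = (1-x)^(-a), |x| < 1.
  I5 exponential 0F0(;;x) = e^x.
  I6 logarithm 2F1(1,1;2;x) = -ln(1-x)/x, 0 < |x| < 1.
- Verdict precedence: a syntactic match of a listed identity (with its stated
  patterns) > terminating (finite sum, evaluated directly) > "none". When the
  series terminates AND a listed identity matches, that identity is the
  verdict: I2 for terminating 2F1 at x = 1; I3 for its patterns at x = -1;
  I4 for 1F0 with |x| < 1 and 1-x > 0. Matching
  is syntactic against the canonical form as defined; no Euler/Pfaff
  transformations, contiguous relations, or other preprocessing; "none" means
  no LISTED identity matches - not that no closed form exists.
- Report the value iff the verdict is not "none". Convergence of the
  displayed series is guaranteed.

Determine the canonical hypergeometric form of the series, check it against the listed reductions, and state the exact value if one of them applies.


Classification (C = \frac{7}{8}): 2F1 with upper {-\frac{1}{4}, 7}, lower {5}, argument x = -\frac{1}{4}. Verdict: none - this 2F1 at x = -\frac{1}{4} matches no listed pattern, and upper {-\frac{1}{4}, 7} holds no stopper.

The tell: t_0 being \frac{7}{8}, the constant factors (C = 7/8, x = -1/4) combine into one prefactor.
Consecutive-term ratio: r(k) = -\frac{1}{4} * (k-\frac{1}{4}) (k+7) / [(k+5) (k+1)] - poly over poly, x = -\frac{1}{4} from leading terms; C = \frac{7}{8} at k = 0.


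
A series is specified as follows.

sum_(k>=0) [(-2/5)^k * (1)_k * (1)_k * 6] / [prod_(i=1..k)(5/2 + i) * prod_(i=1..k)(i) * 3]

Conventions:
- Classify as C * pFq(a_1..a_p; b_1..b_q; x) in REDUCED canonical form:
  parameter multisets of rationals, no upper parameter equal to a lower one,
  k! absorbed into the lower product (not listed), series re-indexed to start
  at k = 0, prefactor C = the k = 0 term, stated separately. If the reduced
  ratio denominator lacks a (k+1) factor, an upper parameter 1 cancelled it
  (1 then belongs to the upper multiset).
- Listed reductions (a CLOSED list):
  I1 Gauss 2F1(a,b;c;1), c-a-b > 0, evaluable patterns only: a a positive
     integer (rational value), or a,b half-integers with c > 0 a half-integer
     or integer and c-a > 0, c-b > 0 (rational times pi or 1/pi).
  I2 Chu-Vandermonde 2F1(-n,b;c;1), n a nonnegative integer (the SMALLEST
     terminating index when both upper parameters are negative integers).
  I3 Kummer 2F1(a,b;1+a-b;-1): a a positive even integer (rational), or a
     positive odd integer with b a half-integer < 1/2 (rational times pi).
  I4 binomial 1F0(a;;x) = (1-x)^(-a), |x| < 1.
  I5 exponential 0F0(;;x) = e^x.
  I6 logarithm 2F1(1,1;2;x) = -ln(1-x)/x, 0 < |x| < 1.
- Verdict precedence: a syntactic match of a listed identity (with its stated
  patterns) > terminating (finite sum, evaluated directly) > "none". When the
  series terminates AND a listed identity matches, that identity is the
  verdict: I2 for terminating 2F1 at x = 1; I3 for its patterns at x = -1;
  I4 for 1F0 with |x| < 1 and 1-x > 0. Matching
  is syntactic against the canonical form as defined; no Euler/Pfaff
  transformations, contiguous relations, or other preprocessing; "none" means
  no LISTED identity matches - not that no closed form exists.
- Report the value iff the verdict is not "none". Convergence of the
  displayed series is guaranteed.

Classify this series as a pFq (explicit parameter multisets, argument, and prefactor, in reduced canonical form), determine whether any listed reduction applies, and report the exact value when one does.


Canonical form: C = 2 times 2F1 with upper {1, 1}, lower {7/2}, x = -2/5. Verdict: no listed reduction: x = -2/5 and upper {1, 1} fail every I1-I6 pattern.

The tell: t_0 = 2 here, and the product of the first k integers (prefactor 2) is k!.
Consecutive-term ratio: r(k) = (-2/5) * (k+1) (k+1) / [(k+7/2) (k+1)] - rational; roots negated = parameters, x = (-2/5), C = 2.


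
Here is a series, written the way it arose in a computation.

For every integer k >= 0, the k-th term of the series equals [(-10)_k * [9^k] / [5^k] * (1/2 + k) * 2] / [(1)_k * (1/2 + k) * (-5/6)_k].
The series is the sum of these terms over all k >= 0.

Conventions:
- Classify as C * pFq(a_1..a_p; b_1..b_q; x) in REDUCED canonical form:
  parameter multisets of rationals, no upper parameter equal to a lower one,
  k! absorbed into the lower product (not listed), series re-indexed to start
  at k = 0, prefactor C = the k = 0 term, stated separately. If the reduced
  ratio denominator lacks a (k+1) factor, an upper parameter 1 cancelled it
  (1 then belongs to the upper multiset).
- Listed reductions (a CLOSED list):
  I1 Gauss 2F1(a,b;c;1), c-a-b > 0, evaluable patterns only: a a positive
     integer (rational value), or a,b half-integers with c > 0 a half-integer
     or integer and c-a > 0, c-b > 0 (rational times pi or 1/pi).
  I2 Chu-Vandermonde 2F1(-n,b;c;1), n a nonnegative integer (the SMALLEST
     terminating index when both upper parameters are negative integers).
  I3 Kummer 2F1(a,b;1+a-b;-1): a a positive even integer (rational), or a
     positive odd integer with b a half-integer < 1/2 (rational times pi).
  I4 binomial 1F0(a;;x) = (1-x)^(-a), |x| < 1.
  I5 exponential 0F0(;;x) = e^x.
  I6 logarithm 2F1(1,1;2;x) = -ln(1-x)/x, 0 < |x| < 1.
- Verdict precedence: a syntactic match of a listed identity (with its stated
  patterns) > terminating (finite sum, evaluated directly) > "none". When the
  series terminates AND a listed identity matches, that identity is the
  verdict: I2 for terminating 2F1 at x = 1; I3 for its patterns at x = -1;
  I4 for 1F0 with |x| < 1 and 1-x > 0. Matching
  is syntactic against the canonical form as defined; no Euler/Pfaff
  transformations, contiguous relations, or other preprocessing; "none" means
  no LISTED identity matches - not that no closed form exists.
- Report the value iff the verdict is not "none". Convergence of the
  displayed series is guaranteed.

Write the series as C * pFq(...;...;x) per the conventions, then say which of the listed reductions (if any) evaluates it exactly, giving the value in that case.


Prefactor 2, argument 9/5: 1F1 with upper {-10} over lower {-5/6}. Verdict: terminating - upper -10 stops the sum at k = 10; the 11 terms are added exactly. Sum: 296106996639279338698/5100737843017578125.

Structural cue: t_0 = 2 here, and (1)_k (prefactor 2) is k! itself.
Term ratio: r(k) = (9/5) * (k-10) / [(k-5/6) (k+1)] ; factor over Q: parameters, x = (9/5), and C = 2.


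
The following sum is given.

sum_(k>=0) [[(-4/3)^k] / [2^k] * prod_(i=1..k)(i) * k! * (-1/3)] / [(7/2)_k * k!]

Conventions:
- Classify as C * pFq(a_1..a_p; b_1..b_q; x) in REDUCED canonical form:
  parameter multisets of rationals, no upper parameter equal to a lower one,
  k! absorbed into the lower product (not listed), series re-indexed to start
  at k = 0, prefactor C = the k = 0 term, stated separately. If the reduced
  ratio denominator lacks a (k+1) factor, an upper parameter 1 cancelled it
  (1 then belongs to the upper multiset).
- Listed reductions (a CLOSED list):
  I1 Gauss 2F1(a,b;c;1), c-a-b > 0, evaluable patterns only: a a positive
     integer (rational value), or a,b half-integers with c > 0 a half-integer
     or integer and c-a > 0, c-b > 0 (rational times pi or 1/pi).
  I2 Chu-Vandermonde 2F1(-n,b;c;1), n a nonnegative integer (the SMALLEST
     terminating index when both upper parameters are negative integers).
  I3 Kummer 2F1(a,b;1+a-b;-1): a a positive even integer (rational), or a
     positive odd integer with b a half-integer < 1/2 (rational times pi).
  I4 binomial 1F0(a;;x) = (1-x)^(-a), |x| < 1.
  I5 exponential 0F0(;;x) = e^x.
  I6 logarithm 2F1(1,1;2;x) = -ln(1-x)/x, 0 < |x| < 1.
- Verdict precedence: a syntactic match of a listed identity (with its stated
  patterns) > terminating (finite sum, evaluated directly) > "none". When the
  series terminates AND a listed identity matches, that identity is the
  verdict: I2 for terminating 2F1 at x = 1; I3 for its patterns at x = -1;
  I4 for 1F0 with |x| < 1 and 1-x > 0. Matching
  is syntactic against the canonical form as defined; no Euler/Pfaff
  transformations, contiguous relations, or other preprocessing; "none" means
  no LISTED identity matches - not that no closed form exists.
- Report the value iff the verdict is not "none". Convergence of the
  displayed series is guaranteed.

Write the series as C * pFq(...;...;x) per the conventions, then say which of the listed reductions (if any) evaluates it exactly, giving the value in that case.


With C = -1/3: the canonical form is 2F1(1, 1; 7/2; -2/3). Verdict: none. No listed pattern accepts 2F1(1, 1; 7/2; -2/3).

Structural cue: t_0 = -1/3 here, and the running product (prefactor -1/3) telescopes to a rising factorial.
Consecutive-term ratio: r(k) = (-2/3) * (k+1) (k+1) / [(k+7/2) (k+1)] - poly over poly, x = (-2/3) from leading terms; C = -1/3 at k = 0.


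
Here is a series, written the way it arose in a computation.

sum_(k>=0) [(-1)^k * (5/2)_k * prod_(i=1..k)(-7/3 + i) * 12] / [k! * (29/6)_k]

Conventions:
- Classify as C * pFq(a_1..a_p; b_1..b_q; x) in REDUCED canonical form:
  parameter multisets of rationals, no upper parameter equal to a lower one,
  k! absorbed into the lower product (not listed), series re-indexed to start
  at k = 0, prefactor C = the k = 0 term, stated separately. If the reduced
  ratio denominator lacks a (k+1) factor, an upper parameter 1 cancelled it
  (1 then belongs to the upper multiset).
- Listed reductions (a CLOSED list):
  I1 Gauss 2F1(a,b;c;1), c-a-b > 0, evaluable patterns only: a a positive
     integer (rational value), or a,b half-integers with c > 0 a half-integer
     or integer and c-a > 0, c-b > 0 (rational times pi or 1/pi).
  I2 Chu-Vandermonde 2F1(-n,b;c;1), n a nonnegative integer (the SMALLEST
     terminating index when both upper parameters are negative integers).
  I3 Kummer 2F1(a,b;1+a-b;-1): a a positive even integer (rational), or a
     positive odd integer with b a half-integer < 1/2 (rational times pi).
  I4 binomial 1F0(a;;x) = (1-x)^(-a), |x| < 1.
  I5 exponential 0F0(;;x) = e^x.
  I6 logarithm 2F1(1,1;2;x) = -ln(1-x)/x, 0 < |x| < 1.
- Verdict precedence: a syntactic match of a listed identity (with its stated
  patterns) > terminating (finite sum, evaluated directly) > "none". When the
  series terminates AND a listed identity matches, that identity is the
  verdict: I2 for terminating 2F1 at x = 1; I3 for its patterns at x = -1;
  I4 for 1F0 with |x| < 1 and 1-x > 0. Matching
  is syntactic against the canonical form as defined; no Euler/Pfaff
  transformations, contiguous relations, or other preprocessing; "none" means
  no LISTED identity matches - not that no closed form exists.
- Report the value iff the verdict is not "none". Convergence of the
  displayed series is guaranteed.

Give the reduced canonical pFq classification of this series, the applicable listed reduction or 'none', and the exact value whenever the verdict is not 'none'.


This is 12 * 2F1(-4/3, 5/2; 29/6; -1) in reduced canonical form. Verdict: none (x = -1): each listed identity misses the multisets {-4/3, 5/2} ; {29/6}.

The tell: t_0 being 12, the running product (prefactor 12) telescopes to a rising factorial.
Consecutive-term ratio: r(k) = (-1) * (k-4/3) (k+5/2) / [(k+29/6) (k+1)] - rational in k, leading ratio (-1); with t_0 = 12, classification follows.


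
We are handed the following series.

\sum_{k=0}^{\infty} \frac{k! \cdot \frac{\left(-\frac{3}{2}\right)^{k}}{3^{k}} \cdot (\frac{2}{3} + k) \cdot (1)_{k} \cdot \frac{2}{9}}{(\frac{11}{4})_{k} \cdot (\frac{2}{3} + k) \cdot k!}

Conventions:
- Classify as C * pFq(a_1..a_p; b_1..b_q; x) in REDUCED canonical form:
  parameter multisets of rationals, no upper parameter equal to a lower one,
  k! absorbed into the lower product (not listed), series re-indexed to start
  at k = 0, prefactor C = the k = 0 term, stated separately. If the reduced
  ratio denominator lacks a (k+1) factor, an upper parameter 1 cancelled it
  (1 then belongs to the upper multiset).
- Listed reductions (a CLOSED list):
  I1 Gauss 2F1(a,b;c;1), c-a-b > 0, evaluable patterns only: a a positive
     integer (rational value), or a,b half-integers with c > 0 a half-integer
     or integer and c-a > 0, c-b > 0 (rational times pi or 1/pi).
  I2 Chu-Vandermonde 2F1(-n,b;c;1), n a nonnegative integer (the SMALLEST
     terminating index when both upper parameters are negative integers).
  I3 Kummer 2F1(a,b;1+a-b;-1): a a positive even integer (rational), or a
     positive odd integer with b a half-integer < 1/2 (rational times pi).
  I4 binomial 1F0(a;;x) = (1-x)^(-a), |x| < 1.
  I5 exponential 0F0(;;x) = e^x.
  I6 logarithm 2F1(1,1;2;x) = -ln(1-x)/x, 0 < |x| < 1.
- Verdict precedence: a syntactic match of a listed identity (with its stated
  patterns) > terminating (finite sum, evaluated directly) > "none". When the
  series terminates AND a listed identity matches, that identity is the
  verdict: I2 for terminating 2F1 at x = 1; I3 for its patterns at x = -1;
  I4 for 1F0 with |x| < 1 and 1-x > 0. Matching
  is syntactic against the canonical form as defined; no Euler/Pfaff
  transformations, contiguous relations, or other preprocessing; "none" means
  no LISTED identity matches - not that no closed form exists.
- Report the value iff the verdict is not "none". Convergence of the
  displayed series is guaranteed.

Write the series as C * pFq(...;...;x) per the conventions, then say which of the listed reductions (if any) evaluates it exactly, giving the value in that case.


Reduced: x = -\frac{1}{2}, 2F1, upper = {1, 1}, lower = {\frac{11}{4}}, C = \frac{2}{9}. Verdict: no listed reduction: x = -\frac{1}{2} and upper {1, 1} fail every I1-I6 pattern.

Key observation: t_0 being \frac{2}{9}, the factorial ratio (C = 2/9, x = -1/2) (k+a-1)!/(a-1)! is a rising factorial (a)_k.
Ratio: r(k) = -\frac{1}{2} * (k+1) (k+1) / [(k+\frac{11}{4}) (k+1)] ; factor over Q: parameters, x = -\frac{1}{2}, and C = \frac{2}{9}.


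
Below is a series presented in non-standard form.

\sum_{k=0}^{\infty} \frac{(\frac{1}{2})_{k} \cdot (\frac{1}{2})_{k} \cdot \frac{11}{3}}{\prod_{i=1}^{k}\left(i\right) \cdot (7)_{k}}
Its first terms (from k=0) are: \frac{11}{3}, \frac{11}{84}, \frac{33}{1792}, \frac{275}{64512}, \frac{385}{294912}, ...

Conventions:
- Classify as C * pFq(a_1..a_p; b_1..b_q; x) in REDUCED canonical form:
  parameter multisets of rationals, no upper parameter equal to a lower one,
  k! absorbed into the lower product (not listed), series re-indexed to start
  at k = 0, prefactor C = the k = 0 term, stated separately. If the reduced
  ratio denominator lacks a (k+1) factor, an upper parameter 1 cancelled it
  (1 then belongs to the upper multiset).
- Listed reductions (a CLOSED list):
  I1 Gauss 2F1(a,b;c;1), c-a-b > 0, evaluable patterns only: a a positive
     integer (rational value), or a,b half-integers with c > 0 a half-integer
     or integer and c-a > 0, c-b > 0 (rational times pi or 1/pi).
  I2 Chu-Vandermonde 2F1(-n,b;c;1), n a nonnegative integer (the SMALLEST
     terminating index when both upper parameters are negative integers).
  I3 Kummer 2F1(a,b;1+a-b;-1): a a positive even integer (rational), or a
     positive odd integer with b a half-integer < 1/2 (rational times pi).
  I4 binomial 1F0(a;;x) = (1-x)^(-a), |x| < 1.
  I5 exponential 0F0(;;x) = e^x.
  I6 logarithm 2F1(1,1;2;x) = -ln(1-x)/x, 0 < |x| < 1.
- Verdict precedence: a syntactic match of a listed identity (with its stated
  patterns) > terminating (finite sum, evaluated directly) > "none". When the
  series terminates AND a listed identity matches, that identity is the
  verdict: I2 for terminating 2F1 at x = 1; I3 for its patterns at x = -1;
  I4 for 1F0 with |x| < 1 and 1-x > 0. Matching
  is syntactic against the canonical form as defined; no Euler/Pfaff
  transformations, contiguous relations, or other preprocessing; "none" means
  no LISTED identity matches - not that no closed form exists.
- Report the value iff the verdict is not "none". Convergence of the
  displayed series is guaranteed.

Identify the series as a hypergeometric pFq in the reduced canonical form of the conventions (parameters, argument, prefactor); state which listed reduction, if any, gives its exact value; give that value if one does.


Reduced: x = 1, 2F1, upper = {\frac{1}{2}, \frac{1}{2}}, lower = {7}, C = \frac{11}{3}. Verdict: this is Gauss's theorem I1 (half-integer case) (x = 1; upper {\frac{1}{2}, \frac{1}{2}} half-integers, c = 7 in the evaluable pattern). Exact value: \frac{524288}{43659} / \pi.

Key observation: t_0 = \frac{11}{3} here, and the product of the first k integers (C = 11/3) is k!.
Consecutive-term ratio: r(k) = 1 * (k+\frac{1}{2}) (k+\frac{1}{2}) / [(k+7) (k+1)] - rational in k. x = 1; t_0 = \frac{11}{3}; negate the roots.


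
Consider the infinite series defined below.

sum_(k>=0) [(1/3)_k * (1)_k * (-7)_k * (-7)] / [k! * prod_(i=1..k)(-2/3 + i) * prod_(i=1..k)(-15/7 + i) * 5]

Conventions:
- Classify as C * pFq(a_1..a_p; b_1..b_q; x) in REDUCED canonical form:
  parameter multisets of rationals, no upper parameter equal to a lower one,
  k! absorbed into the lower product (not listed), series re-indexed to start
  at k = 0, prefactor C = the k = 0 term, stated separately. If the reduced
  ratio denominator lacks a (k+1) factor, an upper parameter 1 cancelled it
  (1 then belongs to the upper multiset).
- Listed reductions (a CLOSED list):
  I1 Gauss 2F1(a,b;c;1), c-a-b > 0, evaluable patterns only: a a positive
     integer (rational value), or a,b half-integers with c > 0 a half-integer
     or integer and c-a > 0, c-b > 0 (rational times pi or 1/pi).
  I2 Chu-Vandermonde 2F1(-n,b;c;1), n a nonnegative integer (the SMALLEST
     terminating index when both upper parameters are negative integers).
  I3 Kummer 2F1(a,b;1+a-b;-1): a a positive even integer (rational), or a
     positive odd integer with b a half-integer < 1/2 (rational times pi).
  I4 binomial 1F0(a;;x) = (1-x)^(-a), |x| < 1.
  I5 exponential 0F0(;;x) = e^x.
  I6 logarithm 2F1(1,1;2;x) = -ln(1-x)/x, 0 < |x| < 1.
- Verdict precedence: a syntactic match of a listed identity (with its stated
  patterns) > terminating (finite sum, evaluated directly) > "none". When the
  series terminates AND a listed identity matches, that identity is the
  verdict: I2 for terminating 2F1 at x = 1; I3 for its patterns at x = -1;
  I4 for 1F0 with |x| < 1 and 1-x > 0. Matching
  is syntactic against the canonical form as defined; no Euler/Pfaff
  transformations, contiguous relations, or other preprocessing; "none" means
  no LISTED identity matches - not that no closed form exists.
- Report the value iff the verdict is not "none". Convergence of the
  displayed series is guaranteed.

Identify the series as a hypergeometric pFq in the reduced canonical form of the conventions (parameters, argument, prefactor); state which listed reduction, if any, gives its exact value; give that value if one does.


At argument 1: a 2F1 with upper {-7, 1}, lower {-8/7}, scaled by C = -7/5. Verdict: Chu-Vandermonde (I2) matches (terminating 2F1 at x = 1 with n = 7, b = 1, c = -8/7). Its exact value is 21/34.

Structural cue: from the first term -7/5: the lower running product (prefactor -7/5) is a rising factorial.
Consecutive-term ratio: r(k) = 1 * (k-7) (k+1) / [(k-8/7) (k+1)] - rational in k, leading ratio 1; with t_0 = -7/5, classification follows.


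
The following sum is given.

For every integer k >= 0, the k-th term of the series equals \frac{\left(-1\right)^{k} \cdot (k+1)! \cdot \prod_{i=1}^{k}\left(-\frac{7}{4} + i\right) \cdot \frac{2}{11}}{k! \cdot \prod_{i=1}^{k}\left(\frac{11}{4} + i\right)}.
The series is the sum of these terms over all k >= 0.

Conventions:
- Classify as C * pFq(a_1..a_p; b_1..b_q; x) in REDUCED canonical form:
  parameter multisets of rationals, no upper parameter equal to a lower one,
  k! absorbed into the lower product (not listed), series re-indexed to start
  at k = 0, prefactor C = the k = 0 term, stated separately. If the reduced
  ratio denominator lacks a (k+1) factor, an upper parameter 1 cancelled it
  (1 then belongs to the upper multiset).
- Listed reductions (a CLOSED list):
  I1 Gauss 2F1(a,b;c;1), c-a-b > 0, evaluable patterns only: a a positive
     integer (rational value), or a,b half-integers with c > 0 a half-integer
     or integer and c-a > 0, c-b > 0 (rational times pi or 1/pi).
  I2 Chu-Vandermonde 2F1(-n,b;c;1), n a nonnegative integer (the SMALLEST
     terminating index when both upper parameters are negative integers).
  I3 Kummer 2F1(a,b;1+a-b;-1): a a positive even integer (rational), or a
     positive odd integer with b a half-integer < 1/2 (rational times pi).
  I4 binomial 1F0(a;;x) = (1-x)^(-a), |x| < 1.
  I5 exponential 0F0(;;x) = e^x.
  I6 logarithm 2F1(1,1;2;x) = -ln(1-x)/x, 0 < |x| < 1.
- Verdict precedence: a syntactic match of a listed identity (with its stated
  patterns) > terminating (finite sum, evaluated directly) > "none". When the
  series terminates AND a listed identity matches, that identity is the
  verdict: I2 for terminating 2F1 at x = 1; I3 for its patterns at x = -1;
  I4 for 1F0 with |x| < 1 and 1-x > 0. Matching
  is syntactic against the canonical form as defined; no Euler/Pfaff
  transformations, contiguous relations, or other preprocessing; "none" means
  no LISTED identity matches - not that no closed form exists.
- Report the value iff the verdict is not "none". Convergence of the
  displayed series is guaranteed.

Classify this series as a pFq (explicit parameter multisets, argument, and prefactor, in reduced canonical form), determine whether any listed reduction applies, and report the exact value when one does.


Key observation: with t_0 = \frac{2}{11}, the factorial ratio (prefactor 2/11) (k+a-1)!/(a-1)! is a rising factorial (a)_k.
Consecutive-term ratio: r(k) = -1 * (k-\frac{3}{4}) (k+2) / [(k+\frac{15}{4}) (k+1)] - poly over poly, x = -1 from leading terms; C = \frac{2}{11} at k = 0.

With C = \frac{2}{11}: the canonical form is 2F1(-\frac{3}{4}, 2; \frac{15}{4}; -1). Verdict: Kummer's theorem (I3) matches (x = -1; c = \frac{15}{4} equals 1+a-b for upper {-\frac{3}{4}, 2}: listed pattern). Its exact value is \frac{1}{4}.


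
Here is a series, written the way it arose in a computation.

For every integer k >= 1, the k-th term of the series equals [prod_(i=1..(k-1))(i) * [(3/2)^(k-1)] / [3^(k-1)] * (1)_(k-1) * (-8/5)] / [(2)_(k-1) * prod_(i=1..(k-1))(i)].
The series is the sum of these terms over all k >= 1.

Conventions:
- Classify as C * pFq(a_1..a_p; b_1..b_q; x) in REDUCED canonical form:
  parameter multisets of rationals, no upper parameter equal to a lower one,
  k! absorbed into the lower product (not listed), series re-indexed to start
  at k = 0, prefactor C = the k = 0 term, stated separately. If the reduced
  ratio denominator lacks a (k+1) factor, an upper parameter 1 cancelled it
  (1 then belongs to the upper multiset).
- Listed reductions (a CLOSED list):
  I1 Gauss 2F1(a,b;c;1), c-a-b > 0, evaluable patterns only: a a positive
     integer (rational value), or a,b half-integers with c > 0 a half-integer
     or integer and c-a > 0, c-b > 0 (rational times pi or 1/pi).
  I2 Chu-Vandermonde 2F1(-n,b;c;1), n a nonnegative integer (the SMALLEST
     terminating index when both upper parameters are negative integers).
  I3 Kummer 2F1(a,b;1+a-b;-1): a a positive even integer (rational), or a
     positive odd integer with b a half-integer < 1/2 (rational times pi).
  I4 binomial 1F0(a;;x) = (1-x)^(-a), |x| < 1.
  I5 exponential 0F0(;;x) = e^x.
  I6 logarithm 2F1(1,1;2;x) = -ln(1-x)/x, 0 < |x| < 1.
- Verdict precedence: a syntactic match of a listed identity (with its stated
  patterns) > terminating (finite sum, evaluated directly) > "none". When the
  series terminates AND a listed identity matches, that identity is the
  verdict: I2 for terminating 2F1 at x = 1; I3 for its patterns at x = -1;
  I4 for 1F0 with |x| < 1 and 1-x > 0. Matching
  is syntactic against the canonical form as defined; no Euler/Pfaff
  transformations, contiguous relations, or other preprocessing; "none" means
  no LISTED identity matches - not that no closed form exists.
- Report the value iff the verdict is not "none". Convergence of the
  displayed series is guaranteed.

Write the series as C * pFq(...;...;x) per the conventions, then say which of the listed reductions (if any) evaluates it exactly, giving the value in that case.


Reduced: x = 1/2, 2F1, upper = {1, 1}, lower = {2}, C = -8/5. Verdict: the I6 logarithm reduction applies (the logarithm: parameters (1,1;2), x = 1/2). Sum: (16/5) * ln(1/2).

The tell: from the first term -8/5: the running product (C = -8/5) telescopes to a rising factorial.
Ratio: r(k) = (1/2) * (k+1) (k+1) / [(k+2) (k+1)] - poly over poly, x = (1/2) from leading terms; C = -8/5 at k = 0.


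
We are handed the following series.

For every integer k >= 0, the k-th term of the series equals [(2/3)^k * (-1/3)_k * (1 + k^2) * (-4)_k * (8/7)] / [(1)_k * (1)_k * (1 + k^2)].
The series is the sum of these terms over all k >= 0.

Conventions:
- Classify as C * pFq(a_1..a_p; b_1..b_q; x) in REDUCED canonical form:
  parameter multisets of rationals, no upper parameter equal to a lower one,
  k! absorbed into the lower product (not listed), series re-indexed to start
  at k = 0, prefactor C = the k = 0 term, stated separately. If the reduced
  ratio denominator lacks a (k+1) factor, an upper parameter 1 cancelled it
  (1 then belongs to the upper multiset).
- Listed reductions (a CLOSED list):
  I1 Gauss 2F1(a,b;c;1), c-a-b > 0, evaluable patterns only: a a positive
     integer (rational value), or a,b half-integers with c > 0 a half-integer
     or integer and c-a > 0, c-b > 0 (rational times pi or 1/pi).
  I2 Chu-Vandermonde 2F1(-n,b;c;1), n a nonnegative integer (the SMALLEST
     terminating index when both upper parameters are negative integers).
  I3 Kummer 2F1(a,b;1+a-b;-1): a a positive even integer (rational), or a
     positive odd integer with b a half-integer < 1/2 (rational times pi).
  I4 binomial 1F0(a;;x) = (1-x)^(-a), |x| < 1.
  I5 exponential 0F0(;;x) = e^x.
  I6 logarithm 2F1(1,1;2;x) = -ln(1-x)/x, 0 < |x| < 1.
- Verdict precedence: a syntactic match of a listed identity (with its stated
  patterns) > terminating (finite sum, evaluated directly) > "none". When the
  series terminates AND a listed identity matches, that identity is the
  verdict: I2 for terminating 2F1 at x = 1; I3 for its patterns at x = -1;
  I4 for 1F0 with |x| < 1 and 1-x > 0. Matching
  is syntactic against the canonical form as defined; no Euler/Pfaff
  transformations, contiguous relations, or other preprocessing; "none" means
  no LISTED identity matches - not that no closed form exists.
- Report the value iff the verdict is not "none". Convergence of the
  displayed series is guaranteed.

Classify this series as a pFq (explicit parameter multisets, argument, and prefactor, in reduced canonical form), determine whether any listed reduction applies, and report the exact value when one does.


x = 2/3 here; the reduced form reads 2F1, upper {-4, -1/3}, lower {1}, C = 8/7. Verdict: terminating. With -4 upstairs the series is a 5-term polynomial sum; evaluated term by term. Exact value: 37288/19683.

The tell: x = (2/3) and (1)_k (C = 8/7, x = 2/3) is k! itself.
Ratio: r(k) = (2/3) * (k-4) (k-1/3) / [(k+1) (k+1)] - rational; roots negated = parameters, x = (2/3), C = 8/7.


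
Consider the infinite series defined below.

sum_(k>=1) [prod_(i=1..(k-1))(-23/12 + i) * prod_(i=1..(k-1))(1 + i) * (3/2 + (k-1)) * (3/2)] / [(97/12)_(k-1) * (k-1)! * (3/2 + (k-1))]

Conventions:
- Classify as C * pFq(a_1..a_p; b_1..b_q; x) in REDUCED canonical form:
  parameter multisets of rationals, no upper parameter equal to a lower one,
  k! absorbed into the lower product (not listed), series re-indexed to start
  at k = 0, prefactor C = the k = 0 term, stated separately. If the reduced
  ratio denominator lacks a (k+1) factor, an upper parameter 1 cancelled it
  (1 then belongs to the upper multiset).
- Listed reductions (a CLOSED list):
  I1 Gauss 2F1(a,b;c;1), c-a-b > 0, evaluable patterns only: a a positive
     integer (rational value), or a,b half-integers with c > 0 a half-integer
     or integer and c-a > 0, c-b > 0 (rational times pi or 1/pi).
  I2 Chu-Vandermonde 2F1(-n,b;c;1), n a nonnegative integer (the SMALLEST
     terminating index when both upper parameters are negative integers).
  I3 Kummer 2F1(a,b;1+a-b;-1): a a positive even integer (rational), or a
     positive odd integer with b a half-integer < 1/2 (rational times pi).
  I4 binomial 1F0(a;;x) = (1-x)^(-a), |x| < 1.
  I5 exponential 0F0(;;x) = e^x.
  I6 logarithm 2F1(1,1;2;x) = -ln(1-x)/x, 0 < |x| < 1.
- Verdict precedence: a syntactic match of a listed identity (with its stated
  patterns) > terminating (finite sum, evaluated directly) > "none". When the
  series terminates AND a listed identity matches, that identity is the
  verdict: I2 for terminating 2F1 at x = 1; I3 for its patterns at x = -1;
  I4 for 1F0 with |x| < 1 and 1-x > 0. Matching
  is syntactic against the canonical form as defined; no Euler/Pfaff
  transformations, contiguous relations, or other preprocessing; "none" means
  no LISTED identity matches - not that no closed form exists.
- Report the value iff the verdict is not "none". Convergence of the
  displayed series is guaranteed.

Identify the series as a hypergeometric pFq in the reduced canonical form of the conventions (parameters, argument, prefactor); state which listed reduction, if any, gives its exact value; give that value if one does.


This is 3/2 * 2F1(-11/12, 2; 97/12; 1) in reduced canonical form. Verdict at x = 1: Gauss's theorem (I1) matches (x = 1: the Gamma ratio telescopes since c-a-b = 7 > 0 and a = 2 in Z>0). Its exact value is 6205/5376.

Structural cue: from the first term 3/2: the running product (C = 3/2, x = 1) telescopes to a rising factorial.
Adjacent-term ratio: r(k) = 1 * (k-11/12) (k+2) / [(k+97/12) (k+1)] - rational; roots negated = parameters, x = 1, C = 3/2.


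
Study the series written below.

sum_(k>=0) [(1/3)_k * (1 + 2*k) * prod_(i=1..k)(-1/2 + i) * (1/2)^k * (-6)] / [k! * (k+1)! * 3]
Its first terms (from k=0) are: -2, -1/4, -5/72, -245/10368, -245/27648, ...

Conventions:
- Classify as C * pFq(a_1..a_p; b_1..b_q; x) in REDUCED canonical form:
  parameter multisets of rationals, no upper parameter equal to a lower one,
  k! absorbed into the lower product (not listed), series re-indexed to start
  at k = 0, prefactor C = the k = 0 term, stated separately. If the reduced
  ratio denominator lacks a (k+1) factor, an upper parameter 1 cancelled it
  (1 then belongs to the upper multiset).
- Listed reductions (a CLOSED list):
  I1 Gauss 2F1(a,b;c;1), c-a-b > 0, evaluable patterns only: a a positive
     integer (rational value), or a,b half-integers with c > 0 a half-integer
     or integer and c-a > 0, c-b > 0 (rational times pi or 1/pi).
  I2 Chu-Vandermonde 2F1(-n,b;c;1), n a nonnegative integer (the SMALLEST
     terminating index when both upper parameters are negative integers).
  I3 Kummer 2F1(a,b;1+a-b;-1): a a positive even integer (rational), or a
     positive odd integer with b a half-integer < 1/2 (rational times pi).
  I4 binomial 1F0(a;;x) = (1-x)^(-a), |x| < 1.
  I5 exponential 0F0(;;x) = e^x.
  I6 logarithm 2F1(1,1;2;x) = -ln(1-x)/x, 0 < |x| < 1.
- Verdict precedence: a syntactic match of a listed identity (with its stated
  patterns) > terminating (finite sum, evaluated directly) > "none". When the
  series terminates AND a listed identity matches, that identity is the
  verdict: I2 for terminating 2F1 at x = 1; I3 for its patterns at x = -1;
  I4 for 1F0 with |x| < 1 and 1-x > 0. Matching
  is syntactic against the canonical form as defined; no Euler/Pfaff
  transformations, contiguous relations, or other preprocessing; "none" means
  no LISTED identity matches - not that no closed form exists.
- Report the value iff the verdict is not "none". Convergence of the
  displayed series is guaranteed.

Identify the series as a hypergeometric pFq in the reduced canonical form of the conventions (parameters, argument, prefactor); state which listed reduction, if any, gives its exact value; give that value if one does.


Prefactor -2, argument 1/2: 2F1 with upper {1/3, 3/2} over lower {2}. Verdict: none here - no I1-I6 shape fits x = 1/2 with lower {2}.

The tell: x = (1/2) and the denominator's factorial ratio (prefactor -2) is a lower Pochhammer.
Term ratio: r(k) = (1/2) * (k+1/3) (k+3/2) / [(k+2) (k+1)] - rational; roots negated = parameters, x = (1/2), C = -2.


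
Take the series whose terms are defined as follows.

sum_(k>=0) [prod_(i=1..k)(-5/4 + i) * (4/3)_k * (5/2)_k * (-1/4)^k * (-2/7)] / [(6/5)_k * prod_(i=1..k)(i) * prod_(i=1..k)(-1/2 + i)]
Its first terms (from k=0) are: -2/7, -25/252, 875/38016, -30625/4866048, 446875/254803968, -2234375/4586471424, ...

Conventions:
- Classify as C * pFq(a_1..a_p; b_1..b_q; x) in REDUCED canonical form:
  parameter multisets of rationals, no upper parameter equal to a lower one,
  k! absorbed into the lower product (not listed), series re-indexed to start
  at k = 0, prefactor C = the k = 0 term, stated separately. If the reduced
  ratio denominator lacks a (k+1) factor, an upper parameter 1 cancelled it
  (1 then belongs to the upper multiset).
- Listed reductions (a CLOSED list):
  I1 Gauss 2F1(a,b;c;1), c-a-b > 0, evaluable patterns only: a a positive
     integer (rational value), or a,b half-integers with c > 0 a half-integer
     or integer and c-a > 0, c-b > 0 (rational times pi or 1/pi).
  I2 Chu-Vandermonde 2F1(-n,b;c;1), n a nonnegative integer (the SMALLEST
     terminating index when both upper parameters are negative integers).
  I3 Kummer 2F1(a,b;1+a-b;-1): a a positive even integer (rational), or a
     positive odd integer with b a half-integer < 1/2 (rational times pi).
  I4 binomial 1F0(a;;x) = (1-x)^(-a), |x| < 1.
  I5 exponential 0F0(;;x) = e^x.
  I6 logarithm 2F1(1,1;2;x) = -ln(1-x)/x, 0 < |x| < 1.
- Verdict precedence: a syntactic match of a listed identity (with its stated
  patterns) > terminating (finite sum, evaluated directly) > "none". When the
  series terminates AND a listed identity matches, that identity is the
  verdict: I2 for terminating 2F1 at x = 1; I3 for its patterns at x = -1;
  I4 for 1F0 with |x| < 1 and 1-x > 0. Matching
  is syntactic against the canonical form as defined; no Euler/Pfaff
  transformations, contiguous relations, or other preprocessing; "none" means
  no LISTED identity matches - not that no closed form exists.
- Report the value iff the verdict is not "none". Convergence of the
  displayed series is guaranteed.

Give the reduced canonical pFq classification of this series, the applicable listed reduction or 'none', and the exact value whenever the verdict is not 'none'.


The tell: x = (-1/4) and the lower running product (C = -2/7, x = -1/4) is a rising factorial.
Consecutive-term ratio: r(k) = (-1/4) * (k-1/4) (k+4/3) (k+5/2) / [(k+1/2) (k+6/5) (k+1)] - rational; roots negated = parameters, x = (-1/4), C = -2/7.

Prefactor -2/7, argument -1/4: 3F2 with upper {-1/4, 4/3, 5/2} over lower {1/2, 6/5}. Verdict: no listed reduction: x = -1/4 and upper {-1/4, 4/3, 5/2} fail every I1-I6 pattern.


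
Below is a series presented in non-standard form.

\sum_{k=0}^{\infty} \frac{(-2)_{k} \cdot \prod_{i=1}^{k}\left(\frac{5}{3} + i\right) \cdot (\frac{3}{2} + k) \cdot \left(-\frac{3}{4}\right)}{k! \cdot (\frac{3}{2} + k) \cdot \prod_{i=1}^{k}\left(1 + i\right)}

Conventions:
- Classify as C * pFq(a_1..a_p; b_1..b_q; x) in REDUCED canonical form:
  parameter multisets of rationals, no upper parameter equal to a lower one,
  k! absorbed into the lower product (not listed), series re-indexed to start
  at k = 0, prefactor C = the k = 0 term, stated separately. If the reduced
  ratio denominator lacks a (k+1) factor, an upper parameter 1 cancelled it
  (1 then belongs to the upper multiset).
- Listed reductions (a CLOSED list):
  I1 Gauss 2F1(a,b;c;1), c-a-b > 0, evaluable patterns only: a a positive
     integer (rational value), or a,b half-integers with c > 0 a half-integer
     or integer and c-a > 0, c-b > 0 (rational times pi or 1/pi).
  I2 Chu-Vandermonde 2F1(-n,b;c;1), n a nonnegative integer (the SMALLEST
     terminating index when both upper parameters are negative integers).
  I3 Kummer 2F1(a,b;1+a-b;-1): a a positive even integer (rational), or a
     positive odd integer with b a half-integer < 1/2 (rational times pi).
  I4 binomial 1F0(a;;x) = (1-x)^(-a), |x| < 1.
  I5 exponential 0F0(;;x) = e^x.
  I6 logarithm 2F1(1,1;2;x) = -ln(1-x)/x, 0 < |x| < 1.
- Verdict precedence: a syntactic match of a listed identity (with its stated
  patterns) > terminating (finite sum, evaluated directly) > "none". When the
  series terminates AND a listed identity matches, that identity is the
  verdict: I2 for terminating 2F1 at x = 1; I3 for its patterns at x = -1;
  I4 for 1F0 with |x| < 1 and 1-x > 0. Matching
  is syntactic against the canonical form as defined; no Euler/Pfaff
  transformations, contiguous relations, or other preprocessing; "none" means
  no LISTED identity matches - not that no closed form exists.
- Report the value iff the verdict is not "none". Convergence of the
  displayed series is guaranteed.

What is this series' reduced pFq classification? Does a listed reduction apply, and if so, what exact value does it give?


Classification (C = -\frac{3}{4}): 2F1 with upper {-2, \frac{8}{3}}, lower {2}, argument x = 1. Verdict (x = 1): Vandermonde's identity (I2) applies (terminating 2F1 at x = 1 with n = 2, b = 8/3, c = 2). Exact value: \frac{1}{36}.

The tell: with t_0 = -\frac{3}{4}, the lower running product (C = -3/4, x = 1) is a rising factorial.
Step ratio: r(k) = 1 * (k-2) (k+\frac{8}{3}) / [(k+2) (k+1)] - rational; roots negated = parameters, x = 1, C = -\frac{3}{4}.
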